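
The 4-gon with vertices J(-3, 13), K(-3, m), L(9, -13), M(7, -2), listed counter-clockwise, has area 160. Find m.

-7

The doubled signed area Σ (x_i y_{i+1} − x_{i+1} y_i) is linear in m.
With m=0 it equals 236; the coefficient of m is -12 (from the two edges through K).
So -12·m + 236 = 2·160 = 320 ⇒ m = -7.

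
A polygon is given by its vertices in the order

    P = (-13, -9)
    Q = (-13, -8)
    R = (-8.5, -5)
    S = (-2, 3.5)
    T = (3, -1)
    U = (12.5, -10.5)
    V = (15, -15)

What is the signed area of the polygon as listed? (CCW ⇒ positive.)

Apply Gauss's area formula: 2A = Σ (x_i·y_{i+1} − x_{i+1}·y_i), indices taken mod 7.
Σ = (-13) + (-3) + (-39.75) + (-8.5) + (-19) + (-30) + (-330) = -443.25
Signed area = Σ/2 = -221.625 (negative ⇒ clockwise traversal).

-221.625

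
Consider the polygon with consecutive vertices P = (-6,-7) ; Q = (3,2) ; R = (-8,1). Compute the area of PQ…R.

P→Q: (-6)(2) − (3)(-7) = 9
Q→R: (3)(1) − (-8)(2) = 19
R→P: (-8)(-7) − (-6)(1) = 62
Σ = 90
Area = |Σ|/2 = 45.

45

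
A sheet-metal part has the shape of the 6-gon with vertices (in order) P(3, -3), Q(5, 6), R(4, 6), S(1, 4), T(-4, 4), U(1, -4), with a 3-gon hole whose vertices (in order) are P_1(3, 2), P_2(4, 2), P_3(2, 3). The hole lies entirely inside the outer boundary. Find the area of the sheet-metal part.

Outer boundary:
Apply the shoelace formula: 2A = Σ (x_i·y_{i+1} − x_{i+1}·y_i), indices taken mod 6.
P→Q: (3)(6) − (5)(-3) = 33
Q→R: (5)(6) − (4)(6) = 6
R→S: (4)(4) − (1)(6) = 10
S→T: (1)(4) − (-4)(4) = 20
T→U: (-4)(-4) − (1)(4) = 12
U→P: (1)(-3) − (3)(-4) = 9
Σ = 90
Area = |Σ|/2 = 45.
Hole:
Apply Gauss's area formula: 2A = Σ (x_i·y_{i+1} − x_{i+1}·y_i), indices taken mod 3.
P_1→P_2: (3)(2) − (4)(2) = -2
P_2→P_3: (4)(3) − (2)(2) = 8
P_3→P_1: (2)(2) − (3)(3) = -5
Σ = 1
Area = |Σ|/2 = 0.5.
Net area = 45 − 0.5 = 44.5.

44.5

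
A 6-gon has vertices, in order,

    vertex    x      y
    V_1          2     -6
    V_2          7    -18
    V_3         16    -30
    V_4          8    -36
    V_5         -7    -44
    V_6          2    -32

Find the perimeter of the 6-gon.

|V_1V_2| = √((5)² + (-12)²) = √169 = 13
|V_2V_3| = √((9)² + (-12)²) = √225 = 15
|V_3V_4| = √((-8)² + (-6)²) = √100 = 10
|V_4V_5| = √((-15)² + (-8)²) = √289 = 17
|V_5V_6| = √((9)² + (12)²) = √225 = 15
|V_6V_1| = √((0)² + (26)²) = √676 = 26
Perimeter = 13 + 15 + 10 + 17 + 15 + 26 = 96.

96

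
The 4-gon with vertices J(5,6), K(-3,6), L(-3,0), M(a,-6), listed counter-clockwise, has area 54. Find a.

-1

The doubled signed area Σ (x_i y_{i+1} − x_{i+1} y_i) is linear in a.
With a=0 it equals 114; the coefficient of a is 6 (from the two edges through M).
So 6·a + 114 = 2·54 = 108 ⇒ a = -1.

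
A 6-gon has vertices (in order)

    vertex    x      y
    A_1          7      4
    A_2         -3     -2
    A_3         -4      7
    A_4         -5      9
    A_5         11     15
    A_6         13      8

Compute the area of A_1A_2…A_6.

Apply the shoelace (surveyor's) formula: 2A = Σ (x_i·y_{i+1} − x_{i+1}·y_i), indices taken mod 6.
Σ = (-2) + (-29) + (-1) + (-174) + (-107) + (-4) = -317
Area = |Σ|/2 = 158.5.

158.5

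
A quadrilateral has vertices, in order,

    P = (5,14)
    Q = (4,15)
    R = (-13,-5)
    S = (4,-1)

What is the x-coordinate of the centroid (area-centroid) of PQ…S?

-4/3

Apply the shoelace formula. First the cross-terms c_i = x_i·y_{i+1} − x_{i+1}·y_i:
  19, 175, 33, 61  ⇒  2A = 288, A = 144.
Then Σ (x_i + x_{i+1})·c_i = -1152, so x̄ = -1152 / (6·144) = -4/3.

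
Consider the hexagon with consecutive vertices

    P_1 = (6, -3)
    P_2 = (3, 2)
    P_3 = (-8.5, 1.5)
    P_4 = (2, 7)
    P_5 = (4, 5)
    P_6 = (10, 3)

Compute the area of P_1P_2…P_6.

Σ = (21) + (21.5) + (-62.5) + (-18) + (-38) + (-48) = -124
Area = |Σ|/2 = 62.

62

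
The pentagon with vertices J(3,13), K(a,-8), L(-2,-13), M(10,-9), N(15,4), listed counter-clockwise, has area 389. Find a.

Write out the shoelace sum; only the two edges meeting at K involve a:
2·Area = [(3·(-8) − a·13) + (a·(-13) − (-2)·(-8))] + 506
       = -26·a + 466 = 778
⇒ a = -12.

-12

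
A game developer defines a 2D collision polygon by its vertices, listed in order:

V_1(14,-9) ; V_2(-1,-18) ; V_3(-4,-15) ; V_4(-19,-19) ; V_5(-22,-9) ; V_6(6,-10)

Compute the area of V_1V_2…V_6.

Σ = (-261) + (-57) + (-209) + (-247) + (274) + (86) = -414
Area = |Σ|/2 = 207.

207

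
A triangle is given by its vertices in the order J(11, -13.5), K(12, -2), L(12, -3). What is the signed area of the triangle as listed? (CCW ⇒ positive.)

Apply the shoelace (surveyor's) formula: 2A = Σ (x_i·y_{i+1} − x_{i+1}·y_i), indices taken mod 3.
Cross-terms: 140, -12, -129  ⇒  Σ = -1
Signed area = Σ/2 = -0.5 (negative ⇒ clockwise traversal).

-0.5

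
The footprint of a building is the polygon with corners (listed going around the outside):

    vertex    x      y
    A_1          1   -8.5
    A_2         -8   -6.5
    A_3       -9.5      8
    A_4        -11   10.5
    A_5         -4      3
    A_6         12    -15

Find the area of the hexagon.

133

Apply the shoelace (surveyor's) formula: 2A = Σ (x_i·y_{i+1} − x_{i+1}·y_i), indices taken mod 6.
A_1→A_2: (1)(-6.5) − (-8)(-8.5) = -74.5
A_2→A_3: (-8)(8) − (-9.5)(-6.5) = -125.75
A_3→A_4: (-9.5)(10.5) − (-11)(8) = -11.75
A_4→A_5: (-11)(3) − (-4)(10.5) = 9
A_5→A_6: (-4)(-15) − (12)(3) = 24
A_6→A_1: (12)(-8.5) − (1)(-15) = -87
Σ = -266
Area = |Σ|/2 = 133.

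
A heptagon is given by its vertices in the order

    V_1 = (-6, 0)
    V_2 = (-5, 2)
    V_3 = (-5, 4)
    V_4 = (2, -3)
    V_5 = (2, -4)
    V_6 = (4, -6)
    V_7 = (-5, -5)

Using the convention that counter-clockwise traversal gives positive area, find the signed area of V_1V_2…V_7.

-46.5

Cross-terms: -12, -10, 7, -2, 4, -50, -30  ⇒  Σ = -93
Signed area = Σ/2 = -46.5 (negative ⇒ clockwise traversal).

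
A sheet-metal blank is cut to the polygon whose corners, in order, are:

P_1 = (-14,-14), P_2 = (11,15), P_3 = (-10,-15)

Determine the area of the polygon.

Apply Gauss's area formula: 2A = Σ (x_i·y_{i+1} − x_{i+1}·y_i), indices taken mod 3.
Σ = (-56) + (-15) + (-70) = -141
Area = |Σ|/2 = 70.5.

70.5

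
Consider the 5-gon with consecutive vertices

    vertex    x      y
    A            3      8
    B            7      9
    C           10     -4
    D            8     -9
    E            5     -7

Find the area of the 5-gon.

Apply Gauss's area formula: 2A = Σ (x_i·y_{i+1} − x_{i+1}·y_i), indices taken mod 5.
Cross-terms: -29, -118, -58, -11, 61  ⇒  Σ = -155
Area = |Σ|/2 = 77.5.

77.5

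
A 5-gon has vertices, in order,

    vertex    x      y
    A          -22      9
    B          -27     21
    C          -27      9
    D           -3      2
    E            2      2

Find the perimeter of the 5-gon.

80

|AB| = √((-5)² + (12)²) = √169 = 13
|BC| = √((0)² + (-12)²) = √144 = 12
|CD| = √((24)² + (-7)²) = √625 = 25
|DE| = √((5)² + (0)²) = √25 = 5
|EA| = √((-24)² + (7)²) = √625 = 25
Perimeter = 13 + 12 + 25 + 5 + 25 = 80.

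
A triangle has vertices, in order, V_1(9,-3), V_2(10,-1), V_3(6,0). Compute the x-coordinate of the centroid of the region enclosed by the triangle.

25/3

Apply the surveyor's formula. First the cross-terms c_i = x_i·y_{i+1} − x_{i+1}·y_i:
  21, 6, -18  ⇒  2A = 9, A = 4.5.
Then Σ (x_i + x_{i+1})·c_i = 225, so x̄ = 225 / (6·4.5) = 25/3.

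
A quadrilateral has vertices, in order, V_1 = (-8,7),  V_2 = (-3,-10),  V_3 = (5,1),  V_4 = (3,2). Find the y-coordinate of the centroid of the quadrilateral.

Apply Gauss's area formula. First the cross-terms c_i = x_i·y_{i+1} − x_{i+1}·y_i:
  101, 47, 7, 37  ⇒  2A = 192, A = 96.
Then Σ (y_i + y_{i+1})·c_i = -372, so ȳ = -372 / (6·96) = -31/48.

-31/48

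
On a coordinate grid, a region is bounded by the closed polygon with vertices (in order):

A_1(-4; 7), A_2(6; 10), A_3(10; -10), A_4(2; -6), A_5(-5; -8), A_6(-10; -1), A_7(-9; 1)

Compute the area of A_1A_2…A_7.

240.5

Apply Gauss's area formula: 2A = Σ (x_i·y_{i+1} − x_{i+1}·y_i), indices taken mod 7.
Σ = (-82) + (-160) + (-40) + (-46) + (-75) + (-19) + (-59) = -481
Area = |Σ|/2 = 240.5.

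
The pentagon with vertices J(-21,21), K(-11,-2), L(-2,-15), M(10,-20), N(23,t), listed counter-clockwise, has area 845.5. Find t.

4

Write out the shoelace sum; only the two edges meeting at N involve t:
2·Area = [(10·t − 23·(-20)) + (23·21 − (-21)·t)] + 624
       = 31·t + 1567 = 1691
⇒ t = 4.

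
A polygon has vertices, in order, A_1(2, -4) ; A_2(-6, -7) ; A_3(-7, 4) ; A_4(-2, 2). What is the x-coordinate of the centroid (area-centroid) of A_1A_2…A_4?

Apply Gauss's area formula. First the cross-terms c_i = x_i·y_{i+1} − x_{i+1}·y_i:
  -38, -73, -6, 4  ⇒  2A = -113, A = -56.5.
Then Σ (x_i + x_{i+1})·c_i = 1155, so x̄ = 1155 / (6·(-56.5)) = -385/113.

-385/113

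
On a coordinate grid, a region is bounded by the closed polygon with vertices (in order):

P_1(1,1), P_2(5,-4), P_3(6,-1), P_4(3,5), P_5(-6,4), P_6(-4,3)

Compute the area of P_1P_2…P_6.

P_1→P_2: (1)(-4) − (5)(1) = -9
P_2→P_3: (5)(-1) − (6)(-4) = 19
P_3→P_4: (6)(5) − (3)(-1) = 33
P_4→P_5: (3)(4) − (-6)(5) = 42
P_5→P_6: (-6)(3) − (-4)(4) = -2
P_6→P_1: (-4)(1) − (1)(3) = -7
Σ = 76
Area = |Σ|/2 = 38.

38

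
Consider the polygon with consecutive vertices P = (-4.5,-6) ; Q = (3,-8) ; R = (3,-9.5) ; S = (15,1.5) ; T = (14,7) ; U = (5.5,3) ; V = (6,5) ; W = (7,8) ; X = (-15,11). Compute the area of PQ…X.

Apply Gauss's area formula: 2A = Σ (x_i·y_{i+1} − x_{i+1}·y_i), indices taken mod 9.
Σ = (54) + (-4.5) + (147) + (84) + (3.5) + (9.5) + (13) + (197) + (139.5) = 643
Area = |Σ|/2 = 321.5.

321.5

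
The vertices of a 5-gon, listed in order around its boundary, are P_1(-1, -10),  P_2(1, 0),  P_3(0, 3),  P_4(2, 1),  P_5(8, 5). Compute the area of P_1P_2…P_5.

33

P_1→P_2: (-1)(0) − (1)(-10) = 10
P_2→P_3: (1)(3) − (0)(0) = 3
P_3→P_4: (0)(1) − (2)(3) = -6
P_4→P_5: (2)(5) − (8)(1) = 2
P_5→P_1: (8)(-10) − (-1)(5) = -75
Σ = -66
Area = |Σ|/2 = 33.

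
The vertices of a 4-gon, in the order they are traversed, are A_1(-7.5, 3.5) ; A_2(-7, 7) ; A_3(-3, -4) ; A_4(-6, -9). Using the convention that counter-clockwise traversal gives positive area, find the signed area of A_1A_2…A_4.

-32.25

Cross-terms: -28, 49, 3, -88.5  ⇒  Σ = -64.5
Signed area = Σ/2 = -32.25 (negative ⇒ clockwise traversal).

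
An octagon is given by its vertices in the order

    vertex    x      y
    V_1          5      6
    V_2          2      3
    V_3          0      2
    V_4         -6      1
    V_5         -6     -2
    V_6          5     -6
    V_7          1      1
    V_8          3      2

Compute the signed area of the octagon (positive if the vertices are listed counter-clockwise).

50.5

Cross-terms: 3, 4, 12, 18, 46, 11, -1, 8  ⇒  Σ = 101
Signed area = Σ/2 = 50.5 (positive ⇒ counter-clockwise traversal).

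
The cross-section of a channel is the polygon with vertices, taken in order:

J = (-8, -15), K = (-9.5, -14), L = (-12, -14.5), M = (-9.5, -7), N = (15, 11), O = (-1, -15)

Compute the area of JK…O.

Σ = (-30.5) + (-30.25) + (-53.75) + (0.5) + (-214) + (-105) = -433
Area = |Σ|/2 = 216.5.

216.5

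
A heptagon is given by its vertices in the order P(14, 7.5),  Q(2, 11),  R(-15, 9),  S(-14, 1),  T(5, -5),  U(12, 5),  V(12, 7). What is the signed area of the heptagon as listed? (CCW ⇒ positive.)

P→Q: (14)(11) − (2)(7.5) = 139
Q→R: (2)(9) − (-15)(11) = 183
R→S: (-15)(1) − (-14)(9) = 111
S→T: (-14)(-5) − (5)(1) = 65
T→U: (5)(5) − (12)(-5) = 85
U→V: (12)(7) − (12)(5) = 24
V→P: (12)(7.5) − (14)(7) = -8
Σ = 599
Signed area = Σ/2 = 299.5 (positive ⇒ counter-clockwise traversal).

299.5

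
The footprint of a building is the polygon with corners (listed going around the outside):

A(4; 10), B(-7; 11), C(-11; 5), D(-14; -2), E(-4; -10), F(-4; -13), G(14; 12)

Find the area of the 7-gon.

Cross-terms: 114, 86, 92, 132, 12, 134, 92  ⇒  Σ = 662
Area = |Σ|/2 = 331.

331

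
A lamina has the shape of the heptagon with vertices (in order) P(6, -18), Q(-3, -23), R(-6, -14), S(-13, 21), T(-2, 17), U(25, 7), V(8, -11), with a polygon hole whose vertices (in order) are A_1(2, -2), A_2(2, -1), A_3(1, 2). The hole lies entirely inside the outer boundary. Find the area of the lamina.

Outer boundary:
Apply the shoelace formula: 2A = Σ (x_i·y_{i+1} − x_{i+1}·y_i), indices taken mod 7.
Cross-terms: -192, -96, -308, -179, -439, -331, -78  ⇒  Σ = -1623
Area = |Σ|/2 = 811.5.
Hole:
Σ = (2) + (5) + (-6) = 1
Area = |Σ|/2 = 0.5.
Net area = 811.5 − 0.5 = 811.

811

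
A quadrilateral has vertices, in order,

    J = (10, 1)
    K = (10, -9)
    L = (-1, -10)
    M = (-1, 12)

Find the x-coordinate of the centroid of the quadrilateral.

3.8125

Apply the surveyor's formula. First the cross-terms c_i = x_i·y_{i+1} − x_{i+1}·y_i:
  -100, -109, -22, -121  ⇒  2A = -352, A = -176.
Then Σ (x_i + x_{i+1})·c_i = -4026, so x̄ = -4026 / (6·(-176)) = 3.8125.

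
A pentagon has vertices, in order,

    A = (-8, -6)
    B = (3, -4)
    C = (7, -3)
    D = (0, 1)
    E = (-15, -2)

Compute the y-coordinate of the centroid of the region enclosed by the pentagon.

Apply the shoelace (surveyor's) formula. First the cross-terms c_i = x_i·y_{i+1} − x_{i+1}·y_i:
  50, 19, 7, 15, 74  ⇒  2A = 165, A = 82.5.
Then Σ (y_i + y_{i+1})·c_i = -1254, so ȳ = -1254 / (6·82.5) = -38/15.

-38/15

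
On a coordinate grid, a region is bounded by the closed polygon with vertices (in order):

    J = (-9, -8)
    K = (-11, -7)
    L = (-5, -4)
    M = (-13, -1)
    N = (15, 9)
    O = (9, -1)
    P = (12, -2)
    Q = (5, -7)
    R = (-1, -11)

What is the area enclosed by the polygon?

Apply the shoelace (surveyor's) formula: 2A = Σ (x_i·y_{i+1} − x_{i+1}·y_i), indices taken mod 9.
Cross-terms: -25, 9, -47, -102, -96, -6, -74, -62, -91  ⇒  Σ = -494
Area = |Σ|/2 = 247.

247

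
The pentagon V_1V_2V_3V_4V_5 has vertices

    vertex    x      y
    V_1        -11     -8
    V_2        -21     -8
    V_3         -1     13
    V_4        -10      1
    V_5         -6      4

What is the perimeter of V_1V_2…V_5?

|V_1V_2| = √((-10)² + (0)²) = √100 = 10
|V_2V_3| = √((20)² + (21)²) = √841 = 29
|V_3V_4| = √((-9)² + (-12)²) = √225 = 15
|V_4V_5| = √((4)² + (3)²) = √25 = 5
|V_5V_1| = √((-5)² + (-12)²) = √169 = 13
Perimeter = 10 + 29 + 15 + 5 + 13 = 72.

72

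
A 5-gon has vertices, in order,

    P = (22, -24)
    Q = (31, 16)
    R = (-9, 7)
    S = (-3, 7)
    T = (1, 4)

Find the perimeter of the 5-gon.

|PQ| = √((9)² + (40)²) = √1681 = 41
|QR| = √((-40)² + (-9)²) = √1681 = 41
|RS| = √((6)² + (0)²) = √36 = 6
|ST| = √((4)² + (-3)²) = √25 = 5
|TP| = √((21)² + (-28)²) = √1225 = 35
Perimeter = 41 + 41 + 6 + 5 + 35 = 128.

128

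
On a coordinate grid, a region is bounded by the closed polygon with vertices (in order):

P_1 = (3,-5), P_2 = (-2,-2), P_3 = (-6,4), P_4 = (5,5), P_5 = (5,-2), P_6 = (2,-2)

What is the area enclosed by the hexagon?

Apply Gauss's area formula: 2A = Σ (x_i·y_{i+1} − x_{i+1}·y_i), indices taken mod 6.
P_1→P_2: (3)(-2) − (-2)(-5) = -16
P_2→P_3: (-2)(4) − (-6)(-2) = -20
P_3→P_4: (-6)(5) − (5)(4) = -50
P_4→P_5: (5)(-2) − (5)(5) = -35
P_5→P_6: (5)(-2) − (2)(-2) = -6
P_6→P_1: (2)(-5) − (3)(-2) = -4
Σ = -131
Area = |Σ|/2 = 65.5.

65.5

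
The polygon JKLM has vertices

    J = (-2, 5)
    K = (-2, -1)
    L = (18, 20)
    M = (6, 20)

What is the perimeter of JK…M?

|JK| = √((0)² + (-6)²) = √36 = 6
|KL| = √((20)² + (21)²) = √841 = 29
|LM| = √((-12)² + (0)²) = √144 = 12
|MJ| = √((-8)² + (-15)²) = √289 = 17
Perimeter = 6 + 29 + 12 + 17 = 64.

64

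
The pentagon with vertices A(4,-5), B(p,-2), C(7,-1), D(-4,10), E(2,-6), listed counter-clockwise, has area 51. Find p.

Write out the shoelace sum; only the two edges meeting at B involve p:
2·Area = [(4·(-2) − p·(-5)) + (p·(-1) − 7·(-2))] + 84
       = 4·p + 90 = 102
⇒ p = 3.

3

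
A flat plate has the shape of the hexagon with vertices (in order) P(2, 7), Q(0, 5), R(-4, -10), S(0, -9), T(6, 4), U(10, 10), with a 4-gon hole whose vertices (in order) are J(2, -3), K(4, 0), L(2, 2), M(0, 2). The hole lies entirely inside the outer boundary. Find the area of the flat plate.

85

Outer boundary:
Σ = (10) + (20) + (36) + (54) + (20) + (50) = 190
Area = |Σ|/2 = 95.
Hole:
Apply the shoelace (surveyor's) formula: 2A = Σ (x_i·y_{i+1} − x_{i+1}·y_i), indices taken mod 4.
Cross-terms: 12, 8, 4, -4  ⇒  Σ = 20
Area = |Σ|/2 = 10.
Net area = 95 − 10 = 85.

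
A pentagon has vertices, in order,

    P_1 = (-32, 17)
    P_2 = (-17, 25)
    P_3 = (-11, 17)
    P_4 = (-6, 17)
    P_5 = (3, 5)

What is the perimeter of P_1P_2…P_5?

84

|P_1P_2| = √((15)² + (8)²) = √289 = 17
|P_2P_3| = √((6)² + (-8)²) = √100 = 10
|P_3P_4| = √((5)² + (0)²) = √25 = 5
|P_4P_5| = √((9)² + (-12)²) = √225 = 15
|P_5P_1| = √((-35)² + (12)²) = √1369 = 37
Perimeter = 17 + 10 + 5 + 15 + 37 = 84.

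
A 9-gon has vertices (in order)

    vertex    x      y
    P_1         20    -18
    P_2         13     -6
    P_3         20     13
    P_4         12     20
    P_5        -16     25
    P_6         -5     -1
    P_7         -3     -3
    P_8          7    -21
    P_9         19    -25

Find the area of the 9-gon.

943

Apply the shoelace (surveyor's) formula: 2A = Σ (x_i·y_{i+1} − x_{i+1}·y_i), indices taken mod 9.
Σ = (114) + (289) + (244) + (620) + (141) + (12) + (84) + (224) + (158) = 1886
Area = |Σ|/2 = 943.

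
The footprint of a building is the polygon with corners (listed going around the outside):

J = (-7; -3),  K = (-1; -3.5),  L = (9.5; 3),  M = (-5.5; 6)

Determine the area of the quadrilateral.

91.875

Apply the shoelace formula: 2A = Σ (x_i·y_{i+1} − x_{i+1}·y_i), indices taken mod 4.
J→K: (-7)(-3.5) − (-1)(-3) = 21.5
K→L: (-1)(3) − (9.5)(-3.5) = 30.25
L→M: (9.5)(6) − (-5.5)(3) = 73.5
M→J: (-5.5)(-3) − (-7)(6) = 58.5
Σ = 183.75
Area = |Σ|/2 = 91.875.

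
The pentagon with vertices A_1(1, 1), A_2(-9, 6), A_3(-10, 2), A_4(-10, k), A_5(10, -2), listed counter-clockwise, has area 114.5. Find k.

Write out the shoelace sum; only the two edges meeting at A_4 involve k:
2·Area = [((-10)·k − (-10)·2) + ((-10)·(-2) − 10·k)] + 69
       = -20·k + 109 = 229
⇒ k = -6.

-6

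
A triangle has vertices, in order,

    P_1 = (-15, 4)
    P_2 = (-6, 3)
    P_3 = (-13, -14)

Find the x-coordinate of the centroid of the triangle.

-34/3

Apply the surveyor's formula. First the cross-terms c_i = x_i·y_{i+1} − x_{i+1}·y_i:
  -21, 123, -262  ⇒  2A = -160, A = -80.
Then Σ (x_i + x_{i+1})·c_i = 5440, so x̄ = 5440 / (6·(-80)) = -34/3.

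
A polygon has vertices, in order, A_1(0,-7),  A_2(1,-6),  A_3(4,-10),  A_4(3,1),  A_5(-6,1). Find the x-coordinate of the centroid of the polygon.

Apply the shoelace (surveyor's) formula. First the cross-terms c_i = x_i·y_{i+1} − x_{i+1}·y_i:
  7, 14, 34, 9, 42  ⇒  2A = 106, A = 53.
Then Σ (x_i + x_{i+1})·c_i = 36, so x̄ = 36 / (6·53) = 6/53.

6/53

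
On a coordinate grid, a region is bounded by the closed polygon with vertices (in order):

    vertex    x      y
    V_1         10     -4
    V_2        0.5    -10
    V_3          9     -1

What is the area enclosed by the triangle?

Apply the shoelace formula: 2A = Σ (x_i·y_{i+1} − x_{i+1}·y_i), indices taken mod 3.
Σ = (-98) + (89.5) + (-26) = -34.5
Area = |Σ|/2 = 17.25.

17.25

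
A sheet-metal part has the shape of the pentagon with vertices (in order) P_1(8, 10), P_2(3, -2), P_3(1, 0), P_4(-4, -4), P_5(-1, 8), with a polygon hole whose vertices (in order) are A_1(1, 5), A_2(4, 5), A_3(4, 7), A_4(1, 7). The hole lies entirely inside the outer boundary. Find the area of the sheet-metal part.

73

Outer boundary:
Apply the surveyor's formula: 2A = Σ (x_i·y_{i+1} − x_{i+1}·y_i), indices taken mod 5.
Σ = (-46) + (2) + (-4) + (-36) + (-74) = -158
Area = |Σ|/2 = 79.
Hole:
Apply the shoelace (surveyor's) formula: 2A = Σ (x_i·y_{i+1} − x_{i+1}·y_i), indices taken mod 4.
Σ = (-15) + (8) + (21) + (-2) = 12
Area = |Σ|/2 = 6.
Net area = 79 − 6 = 73.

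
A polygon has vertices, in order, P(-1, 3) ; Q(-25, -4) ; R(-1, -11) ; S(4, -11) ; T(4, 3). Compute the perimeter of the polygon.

74

|PQ| = √((-24)² + (-7)²) = √625 = 25
|QR| = √((24)² + (-7)²) = √625 = 25
|RS| = √((5)² + (0)²) = √25 = 5
|ST| = √((0)² + (14)²) = √196 = 14
|TP| = √((-5)² + (0)²) = √25 = 5
Perimeter = 25 + 25 + 5 + 14 + 5 = 74.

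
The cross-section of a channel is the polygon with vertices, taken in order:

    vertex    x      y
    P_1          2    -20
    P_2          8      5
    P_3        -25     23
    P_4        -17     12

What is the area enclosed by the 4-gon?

443

Apply the shoelace (surveyor's) formula: 2A = Σ (x_i·y_{i+1} − x_{i+1}·y_i), indices taken mod 4.
P_1→P_2: (2)(5) − (8)(-20) = 170
P_2→P_3: (8)(23) − (-25)(5) = 309
P_3→P_4: (-25)(12) − (-17)(23) = 91
P_4→P_1: (-17)(-20) − (2)(12) = 316
Σ = 886
Area = |Σ|/2 = 443.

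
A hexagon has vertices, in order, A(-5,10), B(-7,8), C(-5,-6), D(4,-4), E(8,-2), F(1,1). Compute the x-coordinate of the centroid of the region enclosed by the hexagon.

-214/123

Apply the shoelace (surveyor's) formula. First the cross-terms c_i = x_i·y_{i+1} − x_{i+1}·y_i:
  30, 82, 44, 24, 10, 15  ⇒  2A = 205, A = 102.5.
Then Σ (x_i + x_{i+1})·c_i = -1070, so x̄ = -1070 / (6·102.5) = -214/123.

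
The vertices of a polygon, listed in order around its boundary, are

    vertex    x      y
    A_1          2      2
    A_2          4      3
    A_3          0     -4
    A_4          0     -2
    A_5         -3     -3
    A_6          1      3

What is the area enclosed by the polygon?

17

Σ = (-2) + (-16) + (0) + (-6) + (-6) + (-4) = -34
Area = |Σ|/2 = 17.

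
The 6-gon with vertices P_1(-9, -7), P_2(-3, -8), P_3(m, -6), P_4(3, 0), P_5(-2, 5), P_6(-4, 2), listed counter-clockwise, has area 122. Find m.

The doubled signed area Σ (x_i y_{i+1} − x_{i+1} y_i) is linear in m.
With m=0 it equals 164; the coefficient of m is 8 (from the two edges through P_3).
So 8·m + 164 = 2·122 = 244 ⇒ m = 10.

10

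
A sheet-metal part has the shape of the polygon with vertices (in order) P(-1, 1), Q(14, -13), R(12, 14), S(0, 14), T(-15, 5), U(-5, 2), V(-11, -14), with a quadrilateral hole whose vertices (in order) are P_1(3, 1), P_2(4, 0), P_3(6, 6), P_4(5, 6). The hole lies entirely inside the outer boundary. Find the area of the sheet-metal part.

Outer boundary:
Apply Gauss's area formula: 2A = Σ (x_i·y_{i+1} − x_{i+1}·y_i), indices taken mod 7.
Cross-terms: -1, 352, 168, 210, -5, 92, -25  ⇒  Σ = 791
Area = |Σ|/2 = 395.5.
Hole:
P_1→P_2: (3)(0) − (4)(1) = -4
P_2→P_3: (4)(6) − (6)(0) = 24
P_3→P_4: (6)(6) − (5)(6) = 6
P_4→P_1: (5)(1) − (3)(6) = -13
Σ = 13
Area = |Σ|/2 = 6.5.
Net area = 395.5 − 6.5 = 389.

389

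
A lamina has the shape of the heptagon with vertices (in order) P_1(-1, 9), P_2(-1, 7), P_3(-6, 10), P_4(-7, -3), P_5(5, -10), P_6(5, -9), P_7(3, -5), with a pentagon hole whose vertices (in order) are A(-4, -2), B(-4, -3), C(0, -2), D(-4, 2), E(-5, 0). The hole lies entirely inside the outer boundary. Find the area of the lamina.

Outer boundary:
Apply the shoelace (surveyor's) formula: 2A = Σ (x_i·y_{i+1} − x_{i+1}·y_i), indices taken mod 7.
Cross-terms: 2, 32, 88, 85, 5, 2, 22  ⇒  Σ = 236
Area = |Σ|/2 = 118.
Hole:
A→B: (-4)(-3) − (-4)(-2) = 4
B→C: (-4)(-2) − (0)(-3) = 8
C→D: (0)(2) − (-4)(-2) = -8
D→E: (-4)(0) − (-5)(2) = 10
E→A: (-5)(-2) − (-4)(0) = 10
Σ = 24
Area = |Σ|/2 = 12.
Net area = 118 − 12 = 106.

106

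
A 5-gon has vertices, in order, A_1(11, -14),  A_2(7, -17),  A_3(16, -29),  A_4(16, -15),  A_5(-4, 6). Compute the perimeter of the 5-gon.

|A_1A_2| = √((-4)² + (-3)²) = √25 = 5
|A_2A_3| = √((9)² + (-12)²) = √225 = 15
|A_3A_4| = √((0)² + (14)²) = √196 = 14
|A_4A_5| = √((-20)² + (21)²) = √841 = 29
|A_5A_1| = √((15)² + (-20)²) = √625 = 25
Perimeter = 5 + 15 + 14 + 29 + 25 = 88.

88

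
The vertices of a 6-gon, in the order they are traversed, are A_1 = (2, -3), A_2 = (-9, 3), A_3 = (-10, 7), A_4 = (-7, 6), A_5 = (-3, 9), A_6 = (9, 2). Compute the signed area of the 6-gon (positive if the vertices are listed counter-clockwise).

-114

Σ = (-21) + (-33) + (-11) + (-45) + (-87) + (-31) = -228
Signed area = Σ/2 = -114 (negative ⇒ clockwise traversal).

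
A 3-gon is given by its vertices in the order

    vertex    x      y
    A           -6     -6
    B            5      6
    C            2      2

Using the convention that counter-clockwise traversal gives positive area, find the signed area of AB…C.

-4

Apply the surveyor's formula: 2A = Σ (x_i·y_{i+1} − x_{i+1}·y_i), indices taken mod 3.
A→B: (-6)(6) − (5)(-6) = -6
B→C: (5)(2) − (2)(6) = -2
C→A: (2)(-6) − (-6)(2) = 0
Σ = -8
Signed area = Σ/2 = -4 (negative ⇒ clockwise traversal).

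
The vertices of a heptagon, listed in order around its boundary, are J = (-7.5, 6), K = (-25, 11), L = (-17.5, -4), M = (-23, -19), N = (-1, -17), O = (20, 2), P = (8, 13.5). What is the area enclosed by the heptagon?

856.875

Apply Gauss's area formula: 2A = Σ (x_i·y_{i+1} − x_{i+1}·y_i), indices taken mod 7.
J→K: (-7.5)(11) − (-25)(6) = 67.5
K→L: (-25)(-4) − (-17.5)(11) = 292.5
L→M: (-17.5)(-19) − (-23)(-4) = 240.5
M→N: (-23)(-17) − (-1)(-19) = 372
N→O: (-1)(2) − (20)(-17) = 338
O→P: (20)(13.5) − (8)(2) = 254
P→J: (8)(6) − (-7.5)(13.5) = 149.25
Σ = 1713.75
Area = |Σ|/2 = 856.875.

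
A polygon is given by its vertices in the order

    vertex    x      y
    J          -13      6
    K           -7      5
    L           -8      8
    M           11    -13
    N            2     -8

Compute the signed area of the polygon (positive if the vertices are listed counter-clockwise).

Apply the shoelace (surveyor's) formula: 2A = Σ (x_i·y_{i+1} − x_{i+1}·y_i), indices taken mod 5.
Cross-terms: -23, -16, 16, -62, -92  ⇒  Σ = -177
Signed area = Σ/2 = -88.5 (negative ⇒ clockwise traversal).

-88.5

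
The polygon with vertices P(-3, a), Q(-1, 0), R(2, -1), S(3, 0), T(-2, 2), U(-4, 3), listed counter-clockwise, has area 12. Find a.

The doubled signed area Σ (x_i y_{i+1} − x_{i+1} y_i) is linear in a.
With a=0 it equals 21; the coefficient of a is -3 (from the two edges through P).
So -3·a + 21 = 2·12 = 24 ⇒ a = -1.

-1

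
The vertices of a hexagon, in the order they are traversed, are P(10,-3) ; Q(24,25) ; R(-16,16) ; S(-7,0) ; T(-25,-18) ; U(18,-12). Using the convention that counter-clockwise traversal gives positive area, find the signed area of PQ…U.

Apply the shoelace formula: 2A = Σ (x_i·y_{i+1} − x_{i+1}·y_i), indices taken mod 6.
P→Q: (10)(25) − (24)(-3) = 322
Q→R: (24)(16) − (-16)(25) = 784
R→S: (-16)(0) − (-7)(16) = 112
S→T: (-7)(-18) − (-25)(0) = 126
T→U: (-25)(-12) − (18)(-18) = 624
U→P: (18)(-3) − (10)(-12) = 66
Σ = 2034
Signed area = Σ/2 = 1017 (positive ⇒ counter-clockwise traversal).

1017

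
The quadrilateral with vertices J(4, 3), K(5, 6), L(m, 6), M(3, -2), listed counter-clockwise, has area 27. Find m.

The doubled signed area Σ (x_i y_{i+1} − x_{i+1} y_i) is linear in m.
With m=0 it equals 38; the coefficient of m is -8 (from the two edges through L).
So -8·m + 38 = 2·27 = 54 ⇒ m = -2.

-2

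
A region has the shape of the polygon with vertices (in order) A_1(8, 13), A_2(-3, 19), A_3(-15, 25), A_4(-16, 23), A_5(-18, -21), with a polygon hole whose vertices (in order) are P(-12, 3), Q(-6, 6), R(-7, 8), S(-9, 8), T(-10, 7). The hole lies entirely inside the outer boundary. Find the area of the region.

556.5

Outer boundary:
A_1→A_2: (8)(19) − (-3)(13) = 191
A_2→A_3: (-3)(25) − (-15)(19) = 210
A_3→A_4: (-15)(23) − (-16)(25) = 55
A_4→A_5: (-16)(-21) − (-18)(23) = 750
A_5→A_1: (-18)(13) − (8)(-21) = -66
Σ = 1140
Area = |Σ|/2 = 570.
Hole:
Apply Gauss's area formula: 2A = Σ (x_i·y_{i+1} − x_{i+1}·y_i), indices taken mod 5.
P→Q: (-12)(6) − (-6)(3) = -54
Q→R: (-6)(8) − (-7)(6) = -6
R→S: (-7)(8) − (-9)(8) = 16
S→T: (-9)(7) − (-10)(8) = 17
T→P: (-10)(3) − (-12)(7) = 54
Σ = 27
Area = |Σ|/2 = 13.5.
Net area = 570 − 13.5 = 556.5.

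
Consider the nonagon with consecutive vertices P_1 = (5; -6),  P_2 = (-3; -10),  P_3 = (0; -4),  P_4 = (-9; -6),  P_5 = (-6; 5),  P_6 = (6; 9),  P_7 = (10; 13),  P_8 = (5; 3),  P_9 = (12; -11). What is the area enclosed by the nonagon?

Apply the surveyor's formula: 2A = Σ (x_i·y_{i+1} − x_{i+1}·y_i), indices taken mod 9.
Σ = (-68) + (12) + (-36) + (-81) + (-84) + (-12) + (-35) + (-91) + (-17) = -412
Area = |Σ|/2 = 206.

206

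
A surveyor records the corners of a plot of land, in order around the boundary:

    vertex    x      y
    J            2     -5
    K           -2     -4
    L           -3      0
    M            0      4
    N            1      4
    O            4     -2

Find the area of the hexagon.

Apply the surveyor's formula: 2A = Σ (x_i·y_{i+1} − x_{i+1}·y_i), indices taken mod 6.
J→K: (2)(-4) − (-2)(-5) = -18
K→L: (-2)(0) − (-3)(-4) = -12
L→M: (-3)(4) − (0)(0) = -12
M→N: (0)(4) − (1)(4) = -4
N→O: (1)(-2) − (4)(4) = -18
O→J: (4)(-5) − (2)(-2) = -16
Σ = -80
Area = |Σ|/2 = 40.

40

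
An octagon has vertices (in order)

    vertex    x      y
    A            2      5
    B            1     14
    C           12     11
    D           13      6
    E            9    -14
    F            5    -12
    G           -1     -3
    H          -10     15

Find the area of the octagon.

Σ = (23) + (-157) + (-71) + (-236) + (-38) + (-27) + (-45) + (-80) = -631
Area = |Σ|/2 = 315.5.

315.5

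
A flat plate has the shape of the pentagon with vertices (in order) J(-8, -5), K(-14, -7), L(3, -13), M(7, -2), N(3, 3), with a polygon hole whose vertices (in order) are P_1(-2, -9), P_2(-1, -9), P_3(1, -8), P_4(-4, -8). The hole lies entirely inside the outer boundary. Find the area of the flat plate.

Outer boundary:
Σ = (-14) + (203) + (85) + (27) + (9) = 310
Area = |Σ|/2 = 155.
Hole:
Apply Gauss's area formula: 2A = Σ (x_i·y_{i+1} − x_{i+1}·y_i), indices taken mod 4.
Σ = (9) + (17) + (-40) + (20) = 6
Area = |Σ|/2 = 3.
Net area = 155 − 3 = 152.

152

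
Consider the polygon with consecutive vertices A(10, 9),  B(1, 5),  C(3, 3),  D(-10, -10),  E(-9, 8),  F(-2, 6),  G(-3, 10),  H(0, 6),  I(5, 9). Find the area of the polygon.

137

Apply the shoelace formula: 2A = Σ (x_i·y_{i+1} − x_{i+1}·y_i), indices taken mod 9.
Cross-terms: 41, -12, 0, -170, -38, -2, -18, -30, -45  ⇒  Σ = -274
Area = |Σ|/2 = 137.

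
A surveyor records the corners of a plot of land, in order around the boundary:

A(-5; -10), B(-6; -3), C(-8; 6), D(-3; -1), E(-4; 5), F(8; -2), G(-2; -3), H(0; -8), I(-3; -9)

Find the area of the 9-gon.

90.5

Cross-terms: -45, -60, 26, -19, -32, -28, 16, -24, -15  ⇒  Σ = -181
Area = |Σ|/2 = 90.5.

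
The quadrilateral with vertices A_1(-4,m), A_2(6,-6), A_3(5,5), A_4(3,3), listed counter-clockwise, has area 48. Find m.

0

Write out the shoelace sum; only the two edges meeting at A_1 involve m:
2·Area = [(3·m − (-4)·3) + ((-4)·(-6) − 6·m)] + 60
       = -3·m + 96 = 96
⇒ m = 0.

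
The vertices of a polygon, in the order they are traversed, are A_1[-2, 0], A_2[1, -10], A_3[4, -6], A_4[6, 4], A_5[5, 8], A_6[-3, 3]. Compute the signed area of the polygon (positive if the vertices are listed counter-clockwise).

89.5

Apply the surveyor's formula: 2A = Σ (x_i·y_{i+1} − x_{i+1}·y_i), indices taken mod 6.
Σ = (20) + (34) + (52) + (28) + (39) + (6) = 179
Signed area = Σ/2 = 89.5 (positive ⇒ counter-clockwise traversal).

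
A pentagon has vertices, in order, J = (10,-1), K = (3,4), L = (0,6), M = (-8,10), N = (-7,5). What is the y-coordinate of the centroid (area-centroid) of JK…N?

Apply the shoelace (surveyor's) formula. First the cross-terms c_i = x_i·y_{i+1} − x_{i+1}·y_i:
  43, 18, 48, 30, -43  ⇒  2A = 96, A = 48.
Then Σ (y_i + y_{i+1})·c_i = 1355, so ȳ = 1355 / (6·48) = 1355/288.

1355/288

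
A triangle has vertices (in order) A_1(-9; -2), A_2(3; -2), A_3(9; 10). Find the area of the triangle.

Apply the shoelace (surveyor's) formula: 2A = Σ (x_i·y_{i+1} − x_{i+1}·y_i), indices taken mod 3.
Σ = (24) + (48) + (72) = 144
Area = |Σ|/2 = 72.

72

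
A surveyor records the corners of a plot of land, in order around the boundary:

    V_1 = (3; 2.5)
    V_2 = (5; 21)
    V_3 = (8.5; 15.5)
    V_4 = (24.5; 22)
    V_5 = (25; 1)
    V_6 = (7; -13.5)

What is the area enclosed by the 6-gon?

527.625

Σ = (50.5) + (-101) + (-192.75) + (-525.5) + (-344.5) + (58) = -1055.25
Area = |Σ|/2 = 527.625.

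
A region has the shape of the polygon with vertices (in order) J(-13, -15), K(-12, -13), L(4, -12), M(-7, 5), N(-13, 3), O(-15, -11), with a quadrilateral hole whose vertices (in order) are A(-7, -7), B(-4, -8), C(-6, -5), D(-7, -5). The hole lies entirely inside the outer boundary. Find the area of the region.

213

Outer boundary:
Apply the shoelace (surveyor's) formula: 2A = Σ (x_i·y_{i+1} − x_{i+1}·y_i), indices taken mod 6.
Cross-terms: -11, 196, -64, 44, 188, 82  ⇒  Σ = 435
Area = |Σ|/2 = 217.5.
Hole:
Σ = (28) + (-28) + (-5) + (14) = 9
Area = |Σ|/2 = 4.5.
Net area = 217.5 − 4.5 = 213.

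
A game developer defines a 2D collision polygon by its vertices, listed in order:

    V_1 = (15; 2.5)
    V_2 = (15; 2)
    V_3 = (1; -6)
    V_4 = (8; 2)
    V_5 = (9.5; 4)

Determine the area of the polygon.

Σ = (-7.5) + (-92) + (50) + (13) + (-36.25) = -72.75
Area = |Σ|/2 = 36.375.

36.375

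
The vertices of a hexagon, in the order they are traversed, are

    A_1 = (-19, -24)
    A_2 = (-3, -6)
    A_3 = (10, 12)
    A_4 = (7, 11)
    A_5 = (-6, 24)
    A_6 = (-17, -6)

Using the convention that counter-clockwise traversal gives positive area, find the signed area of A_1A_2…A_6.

532

Cross-terms: 42, 24, 26, 234, 444, 294  ⇒  Σ = 1064
Signed area = Σ/2 = 532 (positive ⇒ counter-clockwise traversal).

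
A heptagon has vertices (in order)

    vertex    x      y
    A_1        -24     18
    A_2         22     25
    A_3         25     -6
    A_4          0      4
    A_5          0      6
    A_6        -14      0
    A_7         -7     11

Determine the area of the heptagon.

Apply the shoelace (surveyor's) formula: 2A = Σ (x_i·y_{i+1} − x_{i+1}·y_i), indices taken mod 7.
Cross-terms: -996, -757, 100, 0, 84, -154, 138  ⇒  Σ = -1585
Area = |Σ|/2 = 792.5.

792.5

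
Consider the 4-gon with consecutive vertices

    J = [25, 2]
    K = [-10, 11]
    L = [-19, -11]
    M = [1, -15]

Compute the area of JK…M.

Σ = (295) + (319) + (296) + (377) = 1287
Area = |Σ|/2 = 643.5.

643.5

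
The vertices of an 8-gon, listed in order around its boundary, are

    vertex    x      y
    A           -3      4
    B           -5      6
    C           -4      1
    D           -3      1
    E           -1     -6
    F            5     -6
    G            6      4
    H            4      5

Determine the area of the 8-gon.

Apply the shoelace (surveyor's) formula: 2A = Σ (x_i·y_{i+1} − x_{i+1}·y_i), indices taken mod 8.
Cross-terms: 2, 19, -1, 19, 36, 56, 14, 31  ⇒  Σ = 176
Area = |Σ|/2 = 88.

88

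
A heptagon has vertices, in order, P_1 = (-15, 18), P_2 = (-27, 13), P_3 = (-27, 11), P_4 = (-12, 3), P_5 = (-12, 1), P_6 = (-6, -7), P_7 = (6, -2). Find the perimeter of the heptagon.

|P_1P_2| = √((-12)² + (-5)²) = √169 = 13
|P_2P_3| = √((0)² + (-2)²) = √4 = 2
|P_3P_4| = √((15)² + (-8)²) = √289 = 17
|P_4P_5| = √((0)² + (-2)²) = √4 = 2
|P_5P_6| = √((6)² + (-8)²) = √100 = 10
|P_6P_7| = √((12)² + (5)²) = √169 = 13
|P_7P_1| = √((-21)² + (20)²) = √841 = 29
Perimeter = 13 + 2 + 17 + 2 + 10 + 13 + 29 = 86.

86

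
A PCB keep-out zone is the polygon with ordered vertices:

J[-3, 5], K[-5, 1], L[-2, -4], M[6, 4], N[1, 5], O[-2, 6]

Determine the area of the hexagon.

55

Apply the surveyor's formula: 2A = Σ (x_i·y_{i+1} − x_{i+1}·y_i), indices taken mod 6.
Σ = (22) + (22) + (16) + (26) + (16) + (8) = 110
Area = |Σ|/2 = 55.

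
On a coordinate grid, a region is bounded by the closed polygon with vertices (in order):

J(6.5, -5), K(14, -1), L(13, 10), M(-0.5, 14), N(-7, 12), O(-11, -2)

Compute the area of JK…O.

354.75

Σ = (63.5) + (153) + (187) + (92) + (146) + (68) = 709.5
Area = |Σ|/2 = 354.75.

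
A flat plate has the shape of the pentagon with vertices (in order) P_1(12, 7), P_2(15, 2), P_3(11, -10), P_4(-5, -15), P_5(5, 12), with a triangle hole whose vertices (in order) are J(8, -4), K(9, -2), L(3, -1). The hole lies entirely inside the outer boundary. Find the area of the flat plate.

274.5

Outer boundary:
Apply the surveyor's formula: 2A = Σ (x_i·y_{i+1} − x_{i+1}·y_i), indices taken mod 5.
Σ = (-81) + (-172) + (-215) + (15) + (-109) = -562
Area = |Σ|/2 = 281.
Hole:
Cross-terms: 20, -3, -4  ⇒  Σ = 13
Area = |Σ|/2 = 6.5.
Net area = 281 − 6.5 = 274.5.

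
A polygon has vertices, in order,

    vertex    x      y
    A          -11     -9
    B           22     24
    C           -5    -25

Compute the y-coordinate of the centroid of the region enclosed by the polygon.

Apply the surveyor's formula. First the cross-terms c_i = x_i·y_{i+1} − x_{i+1}·y_i:
  -66, -430, -230  ⇒  2A = -726, A = -363.
Then Σ (y_i + y_{i+1})·c_i = 7260, so ȳ = 7260 / (6·(-363)) = -10/3.

-10/3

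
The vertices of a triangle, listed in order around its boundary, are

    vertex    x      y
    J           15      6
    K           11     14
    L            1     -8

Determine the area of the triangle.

Apply Gauss's area formula: 2A = Σ (x_i·y_{i+1} − x_{i+1}·y_i), indices taken mod 3.
J→K: (15)(14) − (11)(6) = 144
K→L: (11)(-8) − (1)(14) = -102
L→J: (1)(6) − (15)(-8) = 126
Σ = 168
Area = |Σ|/2 = 84.

84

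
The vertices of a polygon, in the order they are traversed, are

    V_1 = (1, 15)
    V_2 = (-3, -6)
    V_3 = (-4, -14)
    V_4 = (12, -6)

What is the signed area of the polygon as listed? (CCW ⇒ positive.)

217.5

Apply the shoelace (surveyor's) formula: 2A = Σ (x_i·y_{i+1} − x_{i+1}·y_i), indices taken mod 4.
Cross-terms: 39, 18, 192, 186  ⇒  Σ = 435
Signed area = Σ/2 = 217.5 (positive ⇒ counter-clockwise traversal).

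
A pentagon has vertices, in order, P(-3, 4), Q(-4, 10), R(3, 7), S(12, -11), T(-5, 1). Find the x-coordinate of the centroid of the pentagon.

Apply Gauss's area formula. First the cross-terms c_i = x_i·y_{i+1} − x_{i+1}·y_i:
  -14, -58, -117, -43, -17  ⇒  2A = -249, A = -124.5.
Then Σ (x_i + x_{i+1})·c_i = -1764, so x̄ = -1764 / (6·(-124.5)) = 196/83.

196/83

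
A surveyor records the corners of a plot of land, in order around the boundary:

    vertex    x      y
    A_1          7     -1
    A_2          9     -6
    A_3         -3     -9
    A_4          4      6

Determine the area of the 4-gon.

Apply the shoelace (surveyor's) formula: 2A = Σ (x_i·y_{i+1} − x_{i+1}·y_i), indices taken mod 4.
A_1→A_2: (7)(-6) − (9)(-1) = -33
A_2→A_3: (9)(-9) − (-3)(-6) = -99
A_3→A_4: (-3)(6) − (4)(-9) = 18
A_4→A_1: (4)(-1) − (7)(6) = -46
Σ = -160
Area = |Σ|/2 = 80.

80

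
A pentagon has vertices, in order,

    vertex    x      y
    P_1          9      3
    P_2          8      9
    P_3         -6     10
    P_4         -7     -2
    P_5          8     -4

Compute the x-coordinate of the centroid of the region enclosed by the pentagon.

Apply the surveyor's formula. First the cross-terms c_i = x_i·y_{i+1} − x_{i+1}·y_i:
  57, 134, 82, 44, 60  ⇒  2A = 377, A = 188.5.
Then Σ (x_i + x_{i+1})·c_i = 1235, so x̄ = 1235 / (6·188.5) = 95/87.

95/87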